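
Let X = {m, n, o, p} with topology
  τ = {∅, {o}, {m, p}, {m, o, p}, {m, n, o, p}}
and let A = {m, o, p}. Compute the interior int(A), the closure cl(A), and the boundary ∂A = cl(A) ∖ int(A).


int(A) = {m, o, p}, cl(A) = {m, n, o, p}, ∂A = {n}.

Closed sets in (X, τ) are complements of opens:
  closed(X, τ) = {∅, {n}, {n, o}, {m, n, p}, {m, n, o, p}}.
int(A) = ⋃ {U ∈ τ : U ⊆ A}. Opens contained in A: ∅, {o}, {m, p}, {m, o, p}.
Taking the union of these: int(A) = {m, o, p}.
cl(A) = ⋂ {C closed : A ⊆ C}. Closed sets containing A: {m, n, o, p}.
Intersecting these: cl(A) = {m, n, o, p}.
∂A = cl(A) ∖ int(A) = {m, n, o, p} ∖ {m, o, p} = {n}.


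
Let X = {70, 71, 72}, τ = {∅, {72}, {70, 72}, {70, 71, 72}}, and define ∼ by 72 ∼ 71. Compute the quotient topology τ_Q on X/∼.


X/∼ = {[70], [71=72]}; |τ_Q| = 2.

Equivalence classes: [70], [71=72].
Quotient map π: X → X/∼ sends 70 ↦ [70], 71 ↦ [71=72], 72 ↦ [71=72].
For each subset V ⊆ X/∼, compute π^{-1}(V) ⊆ X and check whether π^{-1}(V) ∈ τ. V is open in τ_Q iff π^{-1}(V) ∈ τ.
  V = {}: π^{-1}(V) = ∅ ∈ τ ✓.
  V = {[70]}: π^{-1}(V) = {70} ∉ τ ✗.
  V = {[71=72]}: π^{-1}(V) = {71, 72} ∉ τ ✗.
  V = {[70], [71=72]}: π^{-1}(V) = {70, 71, 72} ∈ τ ✓.
Open sets in the quotient: τ_Q = {{}, {[70], [71=72]}} (2 elements).


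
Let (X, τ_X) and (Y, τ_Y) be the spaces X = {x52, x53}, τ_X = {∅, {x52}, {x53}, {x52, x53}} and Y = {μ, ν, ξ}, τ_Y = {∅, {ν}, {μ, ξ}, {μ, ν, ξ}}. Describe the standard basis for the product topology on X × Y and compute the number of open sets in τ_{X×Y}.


Basis B = {∅ × ∅, {x52} × {ν}, {x53} × {ν}, {x52} × {μ, ξ}, {x52, x53} × {ν}, {x53} × {μ, ξ}, {x52} × {μ, ν, ξ}, {x53} × {μ, ν, ξ}, {x52, x53} × {μ, ξ}, {x52, x53} × {μ, ν, ξ}}; |τ_{X×Y}| = 16.

Enumerate products U × V with U ∈ τ_X, V ∈ τ_Y (deduplicated):
  ∅ × ∅ = {} (∅)
  {x52} × {ν} = {(x52,ν)}
  {x53} × {ν} = {(x53,ν)}
  {x52} × {μ, ξ} = {(x52,μ), (x52,ξ)}
  {x52, x53} × {ν} = {(x52,ν), (x53,ν)}
  {x53} × {μ, ξ} = {(x53,μ), (x53,ξ)}
  {x52} × {μ, ν, ξ} = {(x52,μ), (x52,ν), (x52,ξ)}
  {x53} × {μ, ν, ξ} = {(x53,μ), (x53,ν), (x53,ξ)}
  {x52, x53} × {μ, ξ} = {(x52,μ), (x52,ξ), (x53,μ), (x53,ξ)}
  {x52, x53} × {μ, ν, ξ} = {(x52,μ), (x52,ν), (x52,ξ), (x53,μ), (x53,ν), (x53,ξ)}
These 10 distinct sets form the basis B.
Close under arbitrary unions to get τ_{X×Y}; counting gives |τ_{X×Y}| = 16.


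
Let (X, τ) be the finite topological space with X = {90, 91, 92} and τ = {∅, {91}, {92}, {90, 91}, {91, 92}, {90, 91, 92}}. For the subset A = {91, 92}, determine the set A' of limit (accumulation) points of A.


A' = {90}

For each x ∈ X, list the open sets U ∈ τ with x ∈ U, then check whether U ∩ (A ∖ {x}) ≠ ∅ for every such U.
  x = 90: opens ∋ x are {90, 91}, {90, 91, 92}; each meets A ∖ {90}, so x IS a limit point.
  x = 91: open {91} ∋ x has {91} ∩ (A ∖ {91}) = ∅, so x is NOT a limit point.
  x = 92: open {92} ∋ x has {92} ∩ (A ∖ {92}) = ∅, so x is NOT a limit point.
Collecting: A' = {90}.


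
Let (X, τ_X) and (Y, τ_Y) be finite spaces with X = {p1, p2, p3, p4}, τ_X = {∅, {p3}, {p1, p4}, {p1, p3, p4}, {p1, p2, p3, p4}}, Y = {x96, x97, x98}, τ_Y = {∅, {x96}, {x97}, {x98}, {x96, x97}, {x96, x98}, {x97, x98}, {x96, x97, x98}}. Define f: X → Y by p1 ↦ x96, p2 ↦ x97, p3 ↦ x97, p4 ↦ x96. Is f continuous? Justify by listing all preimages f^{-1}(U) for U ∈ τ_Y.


f is NOT continuous.

Compute f^{-1}(U) for each U ∈ τ_Y:
  U = ∅: f^{-1}(U) = ∅ ∈ τ_X ✓.
  U = {x96}: f^{-1}(U) = {p1, p4} ∈ τ_X ✓.
  U = {x97}: f^{-1}(U) = {p2, p3} ∉ τ_X ✗.
  U = {x98}: f^{-1}(U) = ∅ ∈ τ_X ✓.
  U = {x96, x97}: f^{-1}(U) = {p1, p2, p3, p4} ∈ τ_X ✓.
  U = {x96, x98}: f^{-1}(U) = {p1, p4} ∈ τ_X ✓.
  U = {x97, x98}: f^{-1}(U) = {p2, p3} ∉ τ_X ✗.
  U = {x96, x97, x98}: f^{-1}(U) = {p1, p2, p3, p4} ∈ τ_X ✓.
Found U = {x97} with f^{-1}(U) = {p2, p3} not in τ_X. Therefore f is NOT continuous.


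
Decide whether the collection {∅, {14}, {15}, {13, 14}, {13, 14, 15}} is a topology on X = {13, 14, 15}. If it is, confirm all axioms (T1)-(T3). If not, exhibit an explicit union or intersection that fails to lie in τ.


τ is NOT a topology on X.

Axiom (T1): ∅ ∈ τ? Yes; X ∈ τ? Yes.
Axiom (T2/T3): check pairwise unions and intersections of members of τ.
Counterexample for (T2): {14} ∪ {15} = {14, 15} ∉ τ. Therefore τ is NOT a topology.


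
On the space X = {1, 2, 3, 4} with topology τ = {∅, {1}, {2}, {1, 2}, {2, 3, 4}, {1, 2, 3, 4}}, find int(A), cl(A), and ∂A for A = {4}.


int(A) = ∅, cl(A) = {3, 4}, ∂A = {3, 4}.

Closed sets in (X, τ) are complements of opens:
  closed(X, τ) = {∅, {1}, {3, 4}, {1, 3, 4}, {2, 3, 4}, {1, 2, 3, 4}}.
int(A) = ⋃ {U ∈ τ : U ⊆ A}. Opens contained in A: ∅.
Taking the union of these: int(A) = ∅.
cl(A) = ⋂ {C closed : A ⊆ C}. Closed sets containing A: {3, 4}, {1, 3, 4}, {2, 3, 4}, {1, 2, 3, 4}.
Intersecting these: cl(A) = {3, 4}.
∂A = cl(A) ∖ int(A) = {3, 4} ∖ ∅ = {3, 4}.


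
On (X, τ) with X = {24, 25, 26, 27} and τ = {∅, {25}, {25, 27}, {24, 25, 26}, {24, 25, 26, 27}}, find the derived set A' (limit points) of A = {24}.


A' = {26}

For each x ∈ X, list the open sets U ∈ τ with x ∈ U, then check whether U ∩ (A ∖ {x}) ≠ ∅ for every such U.
  x = 24: open {24, 25, 26} ∋ x has {24, 25, 26} ∩ (A ∖ {24}) = ∅, so x is NOT a limit point.
  x = 25: open {25} ∋ x has {25} ∩ (A ∖ {25}) = ∅, so x is NOT a limit point.
  x = 26: opens ∋ x are {24, 25, 26}, {24, 25, 26, 27}; each meets A ∖ {26}, so x IS a limit point.
  x = 27: open {25, 27} ∋ x has {25, 27} ∩ (A ∖ {27}) = ∅, so x is NOT a limit point.
Collecting: A' = {26}.


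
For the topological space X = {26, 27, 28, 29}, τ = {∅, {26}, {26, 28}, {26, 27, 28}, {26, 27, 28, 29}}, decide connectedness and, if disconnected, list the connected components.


(X, τ) is connected.

Find clopen sets (U ∈ τ with X ∖ U ∈ τ):
  U = ∅, X ∖ U = {26, 27, 28, 29} — both open, so U is clopen.
  U = {26, 27, 28, 29}, X ∖ U = ∅ — both open, so U is clopen.
Only trivial clopens (∅ and X) exist, so (X, τ) is connected.
Compute connected components by grouping points that agree on all clopens:
  component: {26, 27, 28, 29}


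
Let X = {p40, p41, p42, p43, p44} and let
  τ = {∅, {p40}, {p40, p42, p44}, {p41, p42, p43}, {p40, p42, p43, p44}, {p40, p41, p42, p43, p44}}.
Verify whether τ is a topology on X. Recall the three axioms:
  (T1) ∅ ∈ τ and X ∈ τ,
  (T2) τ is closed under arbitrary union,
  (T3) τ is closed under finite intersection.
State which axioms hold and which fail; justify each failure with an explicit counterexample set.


τ is NOT a topology on X.

Axiom (T1): ∅ ∈ τ? Yes; X ∈ τ? Yes.
Axiom (T2/T3): check pairwise unions and intersections of members of τ.
Counterexample for (T2): {p40} ∪ {p41, p42, p43} = {p40, p41, p42, p43} ∉ τ. Therefore τ is NOT a topology.


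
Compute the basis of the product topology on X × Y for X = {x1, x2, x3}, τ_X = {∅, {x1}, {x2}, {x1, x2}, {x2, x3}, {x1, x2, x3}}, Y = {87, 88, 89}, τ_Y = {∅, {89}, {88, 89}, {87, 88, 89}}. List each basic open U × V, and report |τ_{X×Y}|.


Basis B = {∅ × ∅, {x1} × {89}, {x2} × {89}, {x1} × {88, 89}, {x1, x2} × {89}, {x2} × {88, 89}, {x2, x3} × {89}, {x1} × {87, 88, 89}, {x1, x2, x3} × {89}, {x2} × {87, 88, 89}, {x1, x2} × {88, 89}, {x2, x3} × {88, 89}, {x1, x2} × {87, 88, 89}, {x1, x2, x3} × {88, 89}, {x2, x3} × {87, 88, 89}, {x1, x2, x3} × {87, 88, 89}}; |τ_{X×Y}| = 40.

Enumerate products U × V with U ∈ τ_X, V ∈ τ_Y (deduplicated):
  ∅ × ∅ = {} (∅)
  {x1} × {89} = {(x1,89)}
  {x2} × {89} = {(x2,89)}
  {x1} × {88, 89} = {(x1,88), (x1,89)}
  {x1, x2} × {89} = {(x1,89), (x2,89)}
  {x2} × {88, 89} = {(x2,88), (x2,89)}
  {x2, x3} × {89} = {(x2,89), (x3,89)}
  {x1} × {87, 88, 89} = {(x1,87), (x1,88), (x1,89)}
  {x1, x2, x3} × {89} = {(x1,89), (x2,89), (x3,89)}
  {x2} × {87, 88, 89} = {(x2,87), (x2,88), (x2,89)}
  {x1, x2} × {88, 89} = {(x1,88), (x1,89), (x2,88), (x2,89)}
  {x2, x3} × {88, 89} = {(x2,88), (x2,89), (x3,88), (x3,89)}
  {x1, x2} × {87, 88, 89} = {(x1,87), (x1,88), (x1,89), (x2,87), (x2,88), (x2,89)}
  {x1, x2, x3} × {88, 89} = {(x1,88), (x1,89), (x2,88), (x2,89), (x3,88), (x3,89)}
  {x2, x3} × {87, 88, 89} = {(x2,87), (x2,88), (x2,89), (x3,87), (x3,88), (x3,89)}
  {x1, x2, x3} × {87, 88, 89} = {(x1,87), (x1,88), (x1,89), (x2,87), (x2,88), (x2,89), (x3,87), (x3,88), (x3,89)}
These 16 distinct sets form the basis B.
Close under arbitrary unions to get τ_{X×Y}; counting gives |τ_{X×Y}| = 40.


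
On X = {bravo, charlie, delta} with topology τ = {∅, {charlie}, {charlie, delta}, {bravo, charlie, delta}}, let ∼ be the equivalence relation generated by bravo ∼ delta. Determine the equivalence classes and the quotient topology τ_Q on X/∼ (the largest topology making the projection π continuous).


X/∼ = {[bravo=delta], [charlie]}; |τ_Q| = 3.

Equivalence classes: [bravo=delta], [charlie].
Quotient map π: X → X/∼ sends bravo ↦ [bravo=delta], charlie ↦ [charlie], delta ↦ [bravo=delta].
For each subset V ⊆ X/∼, compute π^{-1}(V) ⊆ X and check whether π^{-1}(V) ∈ τ. V is open in τ_Q iff π^{-1}(V) ∈ τ.
  V = {}: π^{-1}(V) = ∅ ∈ τ ✓.
  V = {[bravo=delta]}: π^{-1}(V) = {bravo, delta} ∉ τ ✗.
  V = {[charlie]}: π^{-1}(V) = {charlie} ∈ τ ✓.
  V = {[bravo=delta], [charlie]}: π^{-1}(V) = {bravo, charlie, delta} ∈ τ ✓.
Open sets in the quotient: τ_Q = {{}, {[charlie]}, {[bravo=delta], [charlie]}} (3 elements).


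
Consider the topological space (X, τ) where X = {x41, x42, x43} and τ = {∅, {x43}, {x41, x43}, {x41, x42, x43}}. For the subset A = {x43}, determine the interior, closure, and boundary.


int(A) = {x43}, cl(A) = {x41, x42, x43}, ∂A = {x41, x42}.

Closed sets in (X, τ) are complements of opens:
  closed(X, τ) = {∅, {x42}, {x41, x42}, {x41, x42, x43}}.
int(A) = ⋃ {U ∈ τ : U ⊆ A}. Opens contained in A: ∅, {x43}.
Taking the union of these: int(A) = {x43}.
cl(A) = ⋂ {C closed : A ⊆ C}. Closed sets containing A: {x41, x42, x43}.
Intersecting these: cl(A) = {x41, x42, x43}.
∂A = cl(A) ∖ int(A) = {x41, x42, x43} ∖ {x43} = {x41, x42}.


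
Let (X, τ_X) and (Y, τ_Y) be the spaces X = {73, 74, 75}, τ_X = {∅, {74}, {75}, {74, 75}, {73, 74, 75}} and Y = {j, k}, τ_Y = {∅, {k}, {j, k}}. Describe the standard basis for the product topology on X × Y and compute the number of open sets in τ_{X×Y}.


Basis B = {∅ × ∅, {74} × {k}, {75} × {k}, {74} × {j, k}, {74, 75} × {k}, {75} × {j, k}, {73, 74, 75} × {k}, {74, 75} × {j, k}, {73, 74, 75} × {j, k}}; |τ_{X×Y}| = 14.

Enumerate products U × V with U ∈ τ_X, V ∈ τ_Y (deduplicated):
  ∅ × ∅ = {} (∅)
  {74} × {k} = {(74,k)}
  {75} × {k} = {(75,k)}
  {74} × {j, k} = {(74,j), (74,k)}
  {74, 75} × {k} = {(74,k), (75,k)}
  {75} × {j, k} = {(75,j), (75,k)}
  {73, 74, 75} × {k} = {(73,k), (74,k), (75,k)}
  {74, 75} × {j, k} = {(74,j), (74,k), (75,j), (75,k)}
  {73, 74, 75} × {j, k} = {(73,j), (73,k), (74,j), (74,k), (75,j), (75,k)}
These 9 distinct sets form the basis B.
Close under arbitrary unions to get τ_{X×Y}; counting gives |τ_{X×Y}| = 14.


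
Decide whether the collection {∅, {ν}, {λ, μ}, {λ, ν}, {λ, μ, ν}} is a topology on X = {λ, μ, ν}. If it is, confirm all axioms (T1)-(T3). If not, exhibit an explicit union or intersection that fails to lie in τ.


τ is NOT a topology on X.

Axiom (T1): ∅ ∈ τ? Yes; X ∈ τ? Yes.
Axiom (T2/T3): check pairwise unions and intersections of members of τ.
Counterexample for (T3): {λ, μ} ∩ {λ, ν} = {λ} ∉ τ. Therefore τ is NOT a topology.


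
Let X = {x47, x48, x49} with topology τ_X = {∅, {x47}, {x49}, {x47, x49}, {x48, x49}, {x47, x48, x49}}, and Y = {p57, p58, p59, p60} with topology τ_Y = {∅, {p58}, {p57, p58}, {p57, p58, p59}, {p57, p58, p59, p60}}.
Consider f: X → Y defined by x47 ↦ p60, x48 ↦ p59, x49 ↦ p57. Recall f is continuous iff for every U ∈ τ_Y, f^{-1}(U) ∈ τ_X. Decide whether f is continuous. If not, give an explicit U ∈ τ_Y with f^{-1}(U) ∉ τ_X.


f IS continuous.

Compute f^{-1}(U) for each U ∈ τ_Y:
  U = ∅: f^{-1}(U) = ∅ ∈ τ_X ✓.
  U = {p58}: f^{-1}(U) = ∅ ∈ τ_X ✓.
  U = {p57, p58}: f^{-1}(U) = {x49} ∈ τ_X ✓.
  U = {p57, p58, p59}: f^{-1}(U) = {x48, x49} ∈ τ_X ✓.
  U = {p57, p58, p59, p60}: f^{-1}(U) = {x47, x48, x49} ∈ τ_X ✓.
Every preimage lies in τ_X, so f IS continuous.


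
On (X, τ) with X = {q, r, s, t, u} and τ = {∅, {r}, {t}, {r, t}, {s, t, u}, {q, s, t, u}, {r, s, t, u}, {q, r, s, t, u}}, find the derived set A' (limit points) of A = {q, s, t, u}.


A' = {q, s, u}

For each x ∈ X, list the open sets U ∈ τ with x ∈ U, then check whether U ∩ (A ∖ {x}) ≠ ∅ for every such U.
  x = q: opens ∋ x are {q, s, t, u}, {q, r, s, t, u}; each meets A ∖ {q}, so x IS a limit point.
  x = r: open {r} ∋ x has {r} ∩ (A ∖ {r}) = ∅, so x is NOT a limit point.
  x = s: opens ∋ x are {s, t, u}, {q, s, t, u}, {r, s, t, u}, {q, r, s, t, u}; each meets A ∖ {s}, so x IS a limit point.
  x = t: open {t} ∋ x has {t} ∩ (A ∖ {t}) = ∅, so x is NOT a limit point.
  x = u: opens ∋ x are {s, t, u}, {q, s, t, u}, {r, s, t, u}, {q, r, s, t, u}; each meets A ∖ {u}, so x IS a limit point.
Collecting: A' = {q, s, u}.


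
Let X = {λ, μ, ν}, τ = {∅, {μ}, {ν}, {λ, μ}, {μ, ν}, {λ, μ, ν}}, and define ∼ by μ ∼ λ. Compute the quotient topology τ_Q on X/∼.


X/∼ = {[λ=μ], [ν]}; |τ_Q| = 4.

Equivalence classes: [λ=μ], [ν].
Quotient map π: X → X/∼ sends λ ↦ [λ=μ], μ ↦ [λ=μ], ν ↦ [ν].
For each subset V ⊆ X/∼, compute π^{-1}(V) ⊆ X and check whether π^{-1}(V) ∈ τ. V is open in τ_Q iff π^{-1}(V) ∈ τ.
  V = {}: π^{-1}(V) = ∅ ∈ τ ✓.
  V = {[λ=μ]}: π^{-1}(V) = {λ, μ} ∈ τ ✓.
  V = {[ν]}: π^{-1}(V) = {ν} ∈ τ ✓.
  V = {[λ=μ], [ν]}: π^{-1}(V) = {λ, μ, ν} ∈ τ ✓.
Open sets in the quotient: τ_Q = {{}, {[λ=μ]}, {[ν]}, {[λ=μ], [ν]}} (4 elements).


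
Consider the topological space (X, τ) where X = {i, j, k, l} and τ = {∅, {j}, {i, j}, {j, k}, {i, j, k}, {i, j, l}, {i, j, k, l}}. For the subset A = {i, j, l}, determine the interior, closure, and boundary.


int(A) = {i, j, l}, cl(A) = {i, j, k, l}, ∂A = {k}.

Closed sets in (X, τ) are complements of opens:
  closed(X, τ) = {∅, {k}, {l}, {i, l}, {k, l}, {i, k, l}, {i, j, k, l}}.
int(A) = ⋃ {U ∈ τ : U ⊆ A}. Opens contained in A: ∅, {j}, {i, j}, {i, j, l}.
Taking the union of these: int(A) = {i, j, l}.
cl(A) = ⋂ {C closed : A ⊆ C}. Closed sets containing A: {i, j, k, l}.
Intersecting these: cl(A) = {i, j, k, l}.
∂A = cl(A) ∖ int(A) = {i, j, k, l} ∖ {i, j, l} = {k}.


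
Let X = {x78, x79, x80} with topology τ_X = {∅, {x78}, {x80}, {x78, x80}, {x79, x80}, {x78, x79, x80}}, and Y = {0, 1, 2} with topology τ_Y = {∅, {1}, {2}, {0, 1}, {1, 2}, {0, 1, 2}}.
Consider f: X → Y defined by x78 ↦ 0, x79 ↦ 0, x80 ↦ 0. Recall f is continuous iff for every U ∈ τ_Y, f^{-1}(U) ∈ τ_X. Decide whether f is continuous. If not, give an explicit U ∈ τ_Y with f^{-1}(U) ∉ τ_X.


f IS continuous.

Compute f^{-1}(U) for each U ∈ τ_Y:
  U = ∅: f^{-1}(U) = ∅ ∈ τ_X ✓.
  U = {1}: f^{-1}(U) = ∅ ∈ τ_X ✓.
  U = {2}: f^{-1}(U) = ∅ ∈ τ_X ✓.
  U = {0, 1}: f^{-1}(U) = {x78, x79, x80} ∈ τ_X ✓.
  U = {1, 2}: f^{-1}(U) = ∅ ∈ τ_X ✓.
  U = {0, 1, 2}: f^{-1}(U) = {x78, x79, x80} ∈ τ_X ✓.
Every preimage lies in τ_X, so f IS continuous.


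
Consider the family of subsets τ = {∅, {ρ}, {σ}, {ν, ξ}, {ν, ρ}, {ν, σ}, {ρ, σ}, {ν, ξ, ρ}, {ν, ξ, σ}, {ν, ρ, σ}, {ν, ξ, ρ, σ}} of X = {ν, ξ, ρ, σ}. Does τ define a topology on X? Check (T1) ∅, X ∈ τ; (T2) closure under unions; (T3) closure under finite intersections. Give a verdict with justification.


τ is NOT a topology on X.

Axiom (T1): ∅ ∈ τ? Yes; X ∈ τ? Yes.
Axiom (T2/T3): check pairwise unions and intersections of members of τ.
Counterexample for (T3): {ν, ξ} ∩ {ν, ρ} = {ν} ∉ τ. Therefore τ is NOT a topology.


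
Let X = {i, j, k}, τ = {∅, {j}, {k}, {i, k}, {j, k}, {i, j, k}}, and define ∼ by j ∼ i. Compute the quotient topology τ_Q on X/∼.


X/∼ = {[i=j], [k]}; |τ_Q| = 3.

Equivalence classes: [i=j], [k].
Quotient map π: X → X/∼ sends i ↦ [i=j], j ↦ [i=j], k ↦ [k].
For each subset V ⊆ X/∼, compute π^{-1}(V) ⊆ X and check whether π^{-1}(V) ∈ τ. V is open in τ_Q iff π^{-1}(V) ∈ τ.
  V = {}: π^{-1}(V) = ∅ ∈ τ ✓.
  V = {[i=j]}: π^{-1}(V) = {i, j} ∉ τ ✗.
  V = {[k]}: π^{-1}(V) = {k} ∈ τ ✓.
  V = {[i=j], [k]}: π^{-1}(V) = {i, j, k} ∈ τ ✓.
Open sets in the quotient: τ_Q = {{}, {[k]}, {[i=j], [k]}} (3 elements).


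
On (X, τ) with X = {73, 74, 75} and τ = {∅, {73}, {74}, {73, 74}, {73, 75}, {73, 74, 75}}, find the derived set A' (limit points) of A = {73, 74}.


A' = {75}

For each x ∈ X, list the open sets U ∈ τ with x ∈ U, then check whether U ∩ (A ∖ {x}) ≠ ∅ for every such U.
  x = 73: open {73} ∋ x has {73} ∩ (A ∖ {73}) = ∅, so x is NOT a limit point.
  x = 74: open {74} ∋ x has {74} ∩ (A ∖ {74}) = ∅, so x is NOT a limit point.
  x = 75: opens ∋ x are {73, 75}, {73, 74, 75}; each meets A ∖ {75}, so x IS a limit point.
Collecting: A' = {75}.


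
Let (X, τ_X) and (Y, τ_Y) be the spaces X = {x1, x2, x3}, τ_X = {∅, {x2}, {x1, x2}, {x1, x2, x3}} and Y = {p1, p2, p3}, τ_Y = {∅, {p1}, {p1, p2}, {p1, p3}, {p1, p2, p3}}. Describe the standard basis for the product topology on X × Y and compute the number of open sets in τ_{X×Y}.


Basis B = {∅ × ∅, {x2} × {p1}, {x1, x2} × {p1}, {x2} × {p1, p2}, {x2} × {p1, p3}, {x1, x2, x3} × {p1}, {x2} × {p1, p2, p3}, {x1, x2} × {p1, p2}, {x1, x2} × {p1, p3}, {x1, x2} × {p1, p2, p3}, {x1, x2, x3} × {p1, p2}, {x1, x2, x3} × {p1, p3}, {x1, x2, x3} × {p1, p2, p3}}; |τ_{X×Y}| = 30.

Enumerate products U × V with U ∈ τ_X, V ∈ τ_Y (deduplicated):
  ∅ × ∅ = {} (∅)
  {x2} × {p1} = {(x2,p1)}
  {x1, x2} × {p1} = {(x1,p1), (x2,p1)}
  {x2} × {p1, p2} = {(x2,p1), (x2,p2)}
  {x2} × {p1, p3} = {(x2,p1), (x2,p3)}
  {x1, x2, x3} × {p1} = {(x1,p1), (x2,p1), (x3,p1)}
  {x2} × {p1, p2, p3} = {(x2,p1), (x2,p2), (x2,p3)}
  {x1, x2} × {p1, p2} = {(x1,p1), (x1,p2), (x2,p1), (x2,p2)}
  {x1, x2} × {p1, p3} = {(x1,p1), (x1,p3), (x2,p1), (x2,p3)}
  {x1, x2} × {p1, p2, p3} = {(x1,p1), (x1,p2), (x1,p3), (x2,p1), (x2,p2), (x2,p3)}
  {x1, x2, x3} × {p1, p2} = {(x1,p1), (x1,p2), (x2,p1), (x2,p2), (x3,p1), (x3,p2)}
  {x1, x2, x3} × {p1, p3} = {(x1,p1), (x1,p3), (x2,p1), (x2,p3), (x3,p1), (x3,p3)}
  {x1, x2, x3} × {p1, p2, p3} = {(x1,p1), (x1,p2), (x1,p3), (x2,p1), (x2,p2), (x2,p3), (x3,p1), (x3,p2), (x3,p3)}
These 13 distinct sets form the basis B.
Close under arbitrary unions to get τ_{X×Y}; counting gives |τ_{X×Y}| = 30.


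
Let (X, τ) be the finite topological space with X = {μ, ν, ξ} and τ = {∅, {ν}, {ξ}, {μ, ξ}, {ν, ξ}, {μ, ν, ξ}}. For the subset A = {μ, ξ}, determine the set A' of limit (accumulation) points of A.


A' = {μ}

For each x ∈ X, list the open sets U ∈ τ with x ∈ U, then check whether U ∩ (A ∖ {x}) ≠ ∅ for every such U.
  x = μ: opens ∋ x are {μ, ξ}, {μ, ν, ξ}; each meets A ∖ {μ}, so x IS a limit point.
  x = ν: open {ν} ∋ x has {ν} ∩ (A ∖ {ν}) = ∅, so x is NOT a limit point.
  x = ξ: open {ξ} ∋ x has {ξ} ∩ (A ∖ {ξ}) = ∅, so x is NOT a limit point.
Collecting: A' = {μ}.


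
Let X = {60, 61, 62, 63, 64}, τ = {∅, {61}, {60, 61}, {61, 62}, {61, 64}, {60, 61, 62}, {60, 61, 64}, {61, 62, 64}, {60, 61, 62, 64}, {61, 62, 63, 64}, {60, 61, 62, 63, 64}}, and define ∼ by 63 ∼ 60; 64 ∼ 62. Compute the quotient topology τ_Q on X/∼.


X/∼ = {[60=63], [61], [62=64]}; |τ_Q| = 4.

Equivalence classes: [60=63], [61], [62=64].
Quotient map π: X → X/∼ sends 60 ↦ [60=63], 61 ↦ [61], 62 ↦ [62=64], 63 ↦ [60=63], 64 ↦ [62=64].
For each subset V ⊆ X/∼, compute π^{-1}(V) ⊆ X and check whether π^{-1}(V) ∈ τ. V is open in τ_Q iff π^{-1}(V) ∈ τ.
  V = {}: π^{-1}(V) = ∅ ∈ τ ✓.
  V = {[60=63]}: π^{-1}(V) = {60, 63} ∉ τ ✗.
  V = {[61]}: π^{-1}(V) = {61} ∈ τ ✓.
  V = {[60=63], [61]}: π^{-1}(V) = {60, 61, 63} ∉ τ ✗.
  V = {[62=64]}: π^{-1}(V) = {62, 64} ∉ τ ✗.
  V = {[60=63], [62=64]}: π^{-1}(V) = {60, 62, 63, 64} ∉ τ ✗.
  V = {[61], [62=64]}: π^{-1}(V) = {61, 62, 64} ∈ τ ✓.
  V = {[60=63], [61], [62=64]}: π^{-1}(V) = {60, 61, 62, 63, 64} ∈ τ ✓.
Open sets in the quotient: τ_Q = {{}, {[61]}, {[61], [62=64]}, {[60=63], [61], [62=64]}} (4 elements).


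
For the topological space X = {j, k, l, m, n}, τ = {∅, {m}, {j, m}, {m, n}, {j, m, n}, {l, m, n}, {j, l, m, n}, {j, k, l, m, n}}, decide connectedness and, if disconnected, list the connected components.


(X, τ) is connected.

Find clopen sets (U ∈ τ with X ∖ U ∈ τ):
  U = ∅, X ∖ U = {j, k, l, m, n} — both open, so U is clopen.
  U = {j, k, l, m, n}, X ∖ U = ∅ — both open, so U is clopen.
Only trivial clopens (∅ and X) exist, so (X, τ) is connected.
Compute connected components by grouping points that agree on all clopens:
  component: {j, k, l, m, n}


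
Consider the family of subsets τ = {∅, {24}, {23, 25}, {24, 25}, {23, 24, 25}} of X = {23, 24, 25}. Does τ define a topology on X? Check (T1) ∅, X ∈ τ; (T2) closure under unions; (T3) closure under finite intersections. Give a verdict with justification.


τ is NOT a topology on X.

Axiom (T1): ∅ ∈ τ? Yes; X ∈ τ? Yes.
Axiom (T2/T3): check pairwise unions and intersections of members of τ.
Counterexample for (T3): {23, 25} ∩ {24, 25} = {25} ∉ τ. Therefore τ is NOT a topology.


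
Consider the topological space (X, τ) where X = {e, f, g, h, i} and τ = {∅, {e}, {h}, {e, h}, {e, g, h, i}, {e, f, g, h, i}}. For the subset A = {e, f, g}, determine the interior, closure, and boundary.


int(A) = {e}, cl(A) = {e, f, g, i}, ∂A = {f, g, i}.

Closed sets in (X, τ) are complements of opens:
  closed(X, τ) = {∅, {f}, {f, g, i}, {e, f, g, i}, {f, g, h, i}, {e, f, g, h, i}}.
int(A) = ⋃ {U ∈ τ : U ⊆ A}. Opens contained in A: ∅, {e}.
Taking the union of these: int(A) = {e}.
cl(A) = ⋂ {C closed : A ⊆ C}. Closed sets containing A: {e, f, g, i}, {e, f, g, h, i}.
Intersecting these: cl(A) = {e, f, g, i}.
∂A = cl(A) ∖ int(A) = {e, f, g, i} ∖ {e} = {f, g, i}.


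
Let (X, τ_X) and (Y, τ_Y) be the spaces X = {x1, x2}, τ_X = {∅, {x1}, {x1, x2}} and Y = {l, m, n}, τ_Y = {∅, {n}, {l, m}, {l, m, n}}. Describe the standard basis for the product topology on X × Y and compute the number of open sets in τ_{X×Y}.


Basis B = {∅ × ∅, {x1} × {n}, {x1} × {l, m}, {x1, x2} × {n}, {x1} × {l, m, n}, {x1, x2} × {l, m}, {x1, x2} × {l, m, n}}; |τ_{X×Y}| = 9.

Enumerate products U × V with U ∈ τ_X, V ∈ τ_Y (deduplicated):
  ∅ × ∅ = {} (∅)
  {x1} × {n} = {(x1,n)}
  {x1} × {l, m} = {(x1,l), (x1,m)}
  {x1, x2} × {n} = {(x1,n), (x2,n)}
  {x1} × {l, m, n} = {(x1,l), (x1,m), (x1,n)}
  {x1, x2} × {l, m} = {(x1,l), (x1,m), (x2,l), (x2,m)}
  {x1, x2} × {l, m, n} = {(x1,l), (x1,m), (x1,n), (x2,l), (x2,m), (x2,n)}
These 7 distinct sets form the basis B.
Close under arbitrary unions to get τ_{X×Y}; counting gives |τ_{X×Y}| = 9.


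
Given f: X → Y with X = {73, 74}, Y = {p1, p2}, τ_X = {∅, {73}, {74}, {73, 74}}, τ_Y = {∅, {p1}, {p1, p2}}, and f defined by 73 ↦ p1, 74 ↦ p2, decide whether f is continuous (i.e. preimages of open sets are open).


f IS continuous.

Compute f^{-1}(U) for each U ∈ τ_Y:
  U = ∅: f^{-1}(U) = ∅ ∈ τ_X ✓.
  U = {p1}: f^{-1}(U) = {73} ∈ τ_X ✓.
  U = {p1, p2}: f^{-1}(U) = {73, 74} ∈ τ_X ✓.
Every preimage lies in τ_X, so f IS continuous.


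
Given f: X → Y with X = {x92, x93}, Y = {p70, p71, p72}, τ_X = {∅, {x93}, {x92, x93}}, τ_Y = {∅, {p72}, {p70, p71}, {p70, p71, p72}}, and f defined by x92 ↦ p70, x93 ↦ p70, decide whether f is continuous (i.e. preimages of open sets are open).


f IS continuous.

Compute f^{-1}(U) for each U ∈ τ_Y:
  U = ∅: f^{-1}(U) = ∅ ∈ τ_X ✓.
  U = {p72}: f^{-1}(U) = ∅ ∈ τ_X ✓.
  U = {p70, p71}: f^{-1}(U) = {x92, x93} ∈ τ_X ✓.
  U = {p70, p71, p72}: f^{-1}(U) = {x92, x93} ∈ τ_X ✓.
Every preimage lies in τ_X, so f IS continuous.


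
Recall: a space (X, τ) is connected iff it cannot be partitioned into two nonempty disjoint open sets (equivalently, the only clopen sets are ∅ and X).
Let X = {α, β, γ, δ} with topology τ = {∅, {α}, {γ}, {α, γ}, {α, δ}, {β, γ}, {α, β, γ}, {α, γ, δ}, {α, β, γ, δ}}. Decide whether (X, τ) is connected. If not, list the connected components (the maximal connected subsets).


(X, τ) is disconnected; components = [{α, δ}, {β, γ}].

Find clopen sets (U ∈ τ with X ∖ U ∈ τ):
  U = ∅, X ∖ U = {α, β, γ, δ} — both open, so U is clopen.
  U = {α, δ}, X ∖ U = {β, γ} — both open, so U is clopen.
  U = {β, γ}, X ∖ U = {α, δ} — both open, so U is clopen.
  U = {α, β, γ, δ}, X ∖ U = ∅ — both open, so U is clopen.
Nontrivial clopen(s) exist: e.g. {β, γ}. So (X, τ) is disconnected.
Compute connected components by grouping points that agree on all clopens:
  component: {α, δ}
  component: {β, γ}


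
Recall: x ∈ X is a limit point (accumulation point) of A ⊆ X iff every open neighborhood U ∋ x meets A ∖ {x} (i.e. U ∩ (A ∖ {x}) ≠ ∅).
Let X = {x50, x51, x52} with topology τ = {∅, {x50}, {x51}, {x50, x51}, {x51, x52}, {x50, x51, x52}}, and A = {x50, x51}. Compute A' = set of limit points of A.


A' = {x52}

For each x ∈ X, list the open sets U ∈ τ with x ∈ U, then check whether U ∩ (A ∖ {x}) ≠ ∅ for every such U.
  x = x50: open {x50} ∋ x has {x50} ∩ (A ∖ {x50}) = ∅, so x is NOT a limit point.
  x = x51: open {x51} ∋ x has {x51} ∩ (A ∖ {x51}) = ∅, so x is NOT a limit point.
  x = x52: opens ∋ x are {x51, x52}, {x50, x51, x52}; each meets A ∖ {x52}, so x IS a limit point.
Collecting: A' = {x52}.


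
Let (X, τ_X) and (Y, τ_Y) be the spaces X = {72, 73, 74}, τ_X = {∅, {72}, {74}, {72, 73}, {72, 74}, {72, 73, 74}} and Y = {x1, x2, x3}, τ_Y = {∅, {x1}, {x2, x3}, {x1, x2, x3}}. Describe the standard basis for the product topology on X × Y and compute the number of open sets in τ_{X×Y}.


Basis B = {∅ × ∅, {72} × {x1}, {74} × {x1}, {72, 73} × {x1}, {72, 74} × {x1}, {72} × {x2, x3}, {74} × {x2, x3}, {72} × {x1, x2, x3}, {72, 73, 74} × {x1}, {74} × {x1, x2, x3}, {72, 73} × {x2, x3}, {72, 74} × {x2, x3}, {72, 73} × {x1, x2, x3}, {72, 74} × {x1, x2, x3}, {72, 73, 74} × {x2, x3}, {72, 73, 74} × {x1, x2, x3}}; |τ_{X×Y}| = 36.

Enumerate products U × V with U ∈ τ_X, V ∈ τ_Y (deduplicated):
  ∅ × ∅ = {} (∅)
  {72} × {x1} = {(72,x1)}
  {74} × {x1} = {(74,x1)}
  {72, 73} × {x1} = {(72,x1), (73,x1)}
  {72, 74} × {x1} = {(72,x1), (74,x1)}
  {72} × {x2, x3} = {(72,x2), (72,x3)}
  {74} × {x2, x3} = {(74,x2), (74,x3)}
  {72} × {x1, x2, x3} = {(72,x1), (72,x2), (72,x3)}
  {72, 73, 74} × {x1} = {(72,x1), (73,x1), (74,x1)}
  {74} × {x1, x2, x3} = {(74,x1), (74,x2), (74,x3)}
  {72, 73} × {x2, x3} = {(72,x2), (72,x3), (73,x2), (73,x3)}
  {72, 74} × {x2, x3} = {(72,x2), (72,x3), (74,x2), (74,x3)}
  {72, 73} × {x1, x2, x3} = {(72,x1), (72,x2), (72,x3), (73,x1), (73,x2), (73,x3)}
  {72, 74} × {x1, x2, x3} = {(72,x1), (72,x2), (72,x3), (74,x1), (74,x2), (74,x3)}
  {72, 73, 74} × {x2, x3} = {(72,x2), (72,x3), (73,x2), (73,x3), (74,x2), (74,x3)}
  {72, 73, 74} × {x1, x2, x3} = {(72,x1), (72,x2), (72,x3), (73,x1), (73,x2), (73,x3), (74,x1), (74,x2), (74,x3)}
These 16 distinct sets form the basis B.
Close under arbitrary unions to get τ_{X×Y}; counting gives |τ_{X×Y}| = 36.


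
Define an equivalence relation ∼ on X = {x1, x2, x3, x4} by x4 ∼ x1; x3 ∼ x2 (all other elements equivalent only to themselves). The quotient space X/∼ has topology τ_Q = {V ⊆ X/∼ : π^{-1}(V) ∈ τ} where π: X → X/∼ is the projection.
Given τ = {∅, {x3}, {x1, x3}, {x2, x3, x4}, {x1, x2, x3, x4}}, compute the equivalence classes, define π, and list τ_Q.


X/∼ = {[x1=x4], [x2=x3]}; |τ_Q| = 2.

Equivalence classes: [x1=x4], [x2=x3].
Quotient map π: X → X/∼ sends x1 ↦ [x1=x4], x2 ↦ [x2=x3], x3 ↦ [x2=x3], x4 ↦ [x1=x4].
For each subset V ⊆ X/∼, compute π^{-1}(V) ⊆ X and check whether π^{-1}(V) ∈ τ. V is open in τ_Q iff π^{-1}(V) ∈ τ.
  V = {}: π^{-1}(V) = ∅ ∈ τ ✓.
  V = {[x1=x4]}: π^{-1}(V) = {x1, x4} ∉ τ ✗.
  V = {[x2=x3]}: π^{-1}(V) = {x2, x3} ∉ τ ✗.
  V = {[x1=x4], [x2=x3]}: π^{-1}(V) = {x1, x2, x3, x4} ∈ τ ✓.
Open sets in the quotient: τ_Q = {{}, {[x1=x4], [x2=x3]}} (2 elements).


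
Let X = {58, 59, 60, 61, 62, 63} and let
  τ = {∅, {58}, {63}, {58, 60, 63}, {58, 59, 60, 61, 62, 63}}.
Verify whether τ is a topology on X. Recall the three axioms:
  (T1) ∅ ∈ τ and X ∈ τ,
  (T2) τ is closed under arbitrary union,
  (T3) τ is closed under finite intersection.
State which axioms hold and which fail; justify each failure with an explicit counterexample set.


τ is NOT a topology on X.

Axiom (T1): ∅ ∈ τ? Yes; X ∈ τ? Yes.
Axiom (T2/T3): check pairwise unions and intersections of members of τ.
Counterexample for (T2): {58} ∪ {63} = {58, 63} ∉ τ. Therefore τ is NOT a topology.


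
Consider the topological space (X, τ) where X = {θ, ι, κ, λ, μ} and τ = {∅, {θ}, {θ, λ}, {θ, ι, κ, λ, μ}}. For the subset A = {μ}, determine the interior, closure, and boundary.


int(A) = ∅, cl(A) = {ι, κ, μ}, ∂A = {ι, κ, μ}.

Closed sets in (X, τ) are complements of opens:
  closed(X, τ) = {∅, {ι, κ, μ}, {ι, κ, λ, μ}, {θ, ι, κ, λ, μ}}.
int(A) = ⋃ {U ∈ τ : U ⊆ A}. Opens contained in A: ∅.
Taking the union of these: int(A) = ∅.
cl(A) = ⋂ {C closed : A ⊆ C}. Closed sets containing A: {ι, κ, μ}, {ι, κ, λ, μ}, {θ, ι, κ, λ, μ}.
Intersecting these: cl(A) = {ι, κ, μ}.
∂A = cl(A) ∖ int(A) = {ι, κ, μ} ∖ ∅ = {ι, κ, μ}.


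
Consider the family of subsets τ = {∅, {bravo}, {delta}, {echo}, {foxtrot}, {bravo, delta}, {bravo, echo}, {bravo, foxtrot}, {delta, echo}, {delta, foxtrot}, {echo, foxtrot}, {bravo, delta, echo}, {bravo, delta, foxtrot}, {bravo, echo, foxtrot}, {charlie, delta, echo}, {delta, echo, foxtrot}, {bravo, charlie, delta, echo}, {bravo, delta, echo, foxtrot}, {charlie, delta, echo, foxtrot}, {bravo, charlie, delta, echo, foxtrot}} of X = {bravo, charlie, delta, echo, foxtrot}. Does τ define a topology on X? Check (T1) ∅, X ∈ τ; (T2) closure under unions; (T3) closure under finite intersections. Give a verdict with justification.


τ IS a topology on X.

Axiom (T1): ∅ ∈ τ? Yes; X ∈ τ? Yes.
Axiom (T2/T3): check pairwise unions and intersections of members of τ.
All pairwise intersections and unions checked — each lies in τ. Therefore τ satisfies (T1), (T2), (T3): it IS a topology on X.


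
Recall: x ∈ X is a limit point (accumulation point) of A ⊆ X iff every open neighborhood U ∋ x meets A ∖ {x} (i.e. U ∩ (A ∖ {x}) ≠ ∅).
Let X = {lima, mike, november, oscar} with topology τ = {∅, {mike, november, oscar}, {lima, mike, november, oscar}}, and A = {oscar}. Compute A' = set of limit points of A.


A' = {lima, mike, november}

For each x ∈ X, list the open sets U ∈ τ with x ∈ U, then check whether U ∩ (A ∖ {x}) ≠ ∅ for every such U.
  x = lima: opens ∋ x are {lima, mike, november, oscar}; each meets A ∖ {lima}, so x IS a limit point.
  x = mike: opens ∋ x are {mike, november, oscar}, {lima, mike, november, oscar}; each meets A ∖ {mike}, so x IS a limit point.
  x = november: opens ∋ x are {mike, november, oscar}, {lima, mike, november, oscar}; each meets A ∖ {november}, so x IS a limit point.
  x = oscar: open {mike, november, oscar} ∋ x has {mike, november, oscar} ∩ (A ∖ {oscar}) = ∅, so x is NOT a limit point.
Collecting: A' = {lima, mike, november}.


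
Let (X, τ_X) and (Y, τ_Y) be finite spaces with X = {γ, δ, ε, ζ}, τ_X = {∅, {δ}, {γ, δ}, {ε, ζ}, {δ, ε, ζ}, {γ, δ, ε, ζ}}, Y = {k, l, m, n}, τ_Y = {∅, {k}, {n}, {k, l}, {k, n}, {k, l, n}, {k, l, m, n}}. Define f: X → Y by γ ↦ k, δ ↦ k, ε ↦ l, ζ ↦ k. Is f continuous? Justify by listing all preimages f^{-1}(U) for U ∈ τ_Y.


f is NOT continuous.

Compute f^{-1}(U) for each U ∈ τ_Y:
  U = ∅: f^{-1}(U) = ∅ ∈ τ_X ✓.
  U = {k}: f^{-1}(U) = {γ, δ, ζ} ∉ τ_X ✗.
  U = {n}: f^{-1}(U) = ∅ ∈ τ_X ✓.
  U = {k, l}: f^{-1}(U) = {γ, δ, ε, ζ} ∈ τ_X ✓.
  U = {k, n}: f^{-1}(U) = {γ, δ, ζ} ∉ τ_X ✗.
  U = {k, l, n}: f^{-1}(U) = {γ, δ, ε, ζ} ∈ τ_X ✓.
  U = {k, l, m, n}: f^{-1}(U) = {γ, δ, ε, ζ} ∈ τ_X ✓.
Found U = {k} with f^{-1}(U) = {γ, δ, ζ} not in τ_X. Therefore f is NOT continuous.


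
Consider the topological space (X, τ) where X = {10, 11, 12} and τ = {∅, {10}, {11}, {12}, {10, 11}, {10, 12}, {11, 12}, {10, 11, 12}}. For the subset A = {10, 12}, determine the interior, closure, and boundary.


int(A) = {10, 12}, cl(A) = {10, 12}, ∂A = ∅.

Closed sets in (X, τ) are complements of opens:
  closed(X, τ) = {∅, {10}, {11}, {12}, {10, 11}, {10, 12}, {11, 12}, {10, 11, 12}}.
int(A) = ⋃ {U ∈ τ : U ⊆ A}. Opens contained in A: ∅, {10}, {12}, {10, 12}.
Taking the union of these: int(A) = {10, 12}.
cl(A) = ⋂ {C closed : A ⊆ C}. Closed sets containing A: {10, 12}, {10, 11, 12}.
Intersecting these: cl(A) = {10, 12}.
∂A = cl(A) ∖ int(A) = {10, 12} ∖ {10, 12} = ∅.


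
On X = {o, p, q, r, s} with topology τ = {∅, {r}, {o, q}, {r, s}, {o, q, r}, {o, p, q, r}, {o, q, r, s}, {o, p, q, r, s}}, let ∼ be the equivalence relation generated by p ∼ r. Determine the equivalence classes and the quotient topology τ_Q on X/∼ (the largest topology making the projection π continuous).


X/∼ = {[o], [p=r], [q], [s]}; |τ_Q| = 4.

Equivalence classes: [o], [p=r], [q], [s].
Quotient map π: X → X/∼ sends o ↦ [o], p ↦ [p=r], q ↦ [q], r ↦ [p=r], s ↦ [s].
For each subset V ⊆ X/∼, compute π^{-1}(V) ⊆ X and check whether π^{-1}(V) ∈ τ. V is open in τ_Q iff π^{-1}(V) ∈ τ.
  V = {}: π^{-1}(V) = ∅ ∈ τ ✓.
  V = {[o]}: π^{-1}(V) = {o} ∉ τ ✗.
  V = {[p=r]}: π^{-1}(V) = {p, r} ∉ τ ✗.
  V = {[o], [p=r]}: π^{-1}(V) = {o, p, r} ∉ τ ✗.
  V = {[q]}: π^{-1}(V) = {q} ∉ τ ✗.
  V = {[o], [q]}: π^{-1}(V) = {o, q} ∈ τ ✓.
  V = {[p=r], [q]}: π^{-1}(V) = {p, q, r} ∉ τ ✗.
  V = {[o], [p=r], [q]}: π^{-1}(V) = {o, p, q, r} ∈ τ ✓.
  V = {[s]}: π^{-1}(V) = {s} ∉ τ ✗.
  V = {[o], [s]}: π^{-1}(V) = {o, s} ∉ τ ✗.
  V = {[p=r], [s]}: π^{-1}(V) = {p, r, s} ∉ τ ✗.
  V = {[o], [p=r], [s]}: π^{-1}(V) = {o, p, r, s} ∉ τ ✗.
  V = {[q], [s]}: π^{-1}(V) = {q, s} ∉ τ ✗.
  V = {[o], [q], [s]}: π^{-1}(V) = {o, q, s} ∉ τ ✗.
  V = {[p=r], [q], [s]}: π^{-1}(V) = {p, q, r, s} ∉ τ ✗.
  V = {[o], [p=r], [q], [s]}: π^{-1}(V) = {o, p, q, r, s} ∈ τ ✓.
Open sets in the quotient: τ_Q = {{}, {[o], [q]}, {[o], [p=r], [q]}, {[o], [p=r], [q], [s]}} (4 elements).


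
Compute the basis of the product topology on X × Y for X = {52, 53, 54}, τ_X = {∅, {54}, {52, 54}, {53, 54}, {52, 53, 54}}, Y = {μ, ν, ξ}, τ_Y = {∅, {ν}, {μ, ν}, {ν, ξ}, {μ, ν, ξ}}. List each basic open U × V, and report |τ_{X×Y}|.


Basis B = {∅ × ∅, {54} × {ν}, {52, 54} × {ν}, {53, 54} × {ν}, {54} × {μ, ν}, {54} × {ν, ξ}, {52, 53, 54} × {ν}, {54} × {μ, ν, ξ}, {52, 54} × {μ, ν}, {52, 54} × {ν, ξ}, {53, 54} × {μ, ν}, {53, 54} × {ν, ξ}, {52, 54} × {μ, ν, ξ}, {52, 53, 54} × {μ, ν}, {52, 53, 54} × {ν, ξ}, {53, 54} × {μ, ν, ξ}, {52, 53, 54} × {μ, ν, ξ}}; |τ_{X×Y}| = 48.

Enumerate products U × V with U ∈ τ_X, V ∈ τ_Y (deduplicated):
  ∅ × ∅ = {} (∅)
  {54} × {ν} = {(54,ν)}
  {52, 54} × {ν} = {(52,ν), (54,ν)}
  {53, 54} × {ν} = {(53,ν), (54,ν)}
  {54} × {μ, ν} = {(54,μ), (54,ν)}
  {54} × {ν, ξ} = {(54,ν), (54,ξ)}
  {52, 53, 54} × {ν} = {(52,ν), (53,ν), (54,ν)}
  {54} × {μ, ν, ξ} = {(54,μ), (54,ν), (54,ξ)}
  {52, 54} × {μ, ν} = {(52,μ), (52,ν), (54,μ), (54,ν)}
  {52, 54} × {ν, ξ} = {(52,ν), (52,ξ), (54,ν), (54,ξ)}
  {53, 54} × {μ, ν} = {(53,μ), (53,ν), (54,μ), (54,ν)}
  {53, 54} × {ν, ξ} = {(53,ν), (53,ξ), (54,ν), (54,ξ)}
  {52, 54} × {μ, ν, ξ} = {(52,μ), (52,ν), (52,ξ), (54,μ), (54,ν), (54,ξ)}
  {52, 53, 54} × {μ, ν} = {(52,μ), (52,ν), (53,μ), (53,ν), (54,μ), (54,ν)}
  {52, 53, 54} × {ν, ξ} = {(52,ν), (52,ξ), (53,ν), (53,ξ), (54,ν), (54,ξ)}
  {53, 54} × {μ, ν, ξ} = {(53,μ), (53,ν), (53,ξ), (54,μ), (54,ν), (54,ξ)}
  {52, 53, 54} × {μ, ν, ξ} = {(52,μ), (52,ν), (52,ξ), (53,μ), (53,ν), (53,ξ), (54,μ), (54,ν), (54,ξ)}
These 17 distinct sets form the basis B.
Close under arbitrary unions to get τ_{X×Y}; counting gives |τ_{X×Y}| = 48.


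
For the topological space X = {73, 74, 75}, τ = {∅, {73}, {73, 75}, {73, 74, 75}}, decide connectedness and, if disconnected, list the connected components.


(X, τ) is connected.

Find clopen sets (U ∈ τ with X ∖ U ∈ τ):
  U = ∅, X ∖ U = {73, 74, 75} — both open, so U is clopen.
  U = {73, 74, 75}, X ∖ U = ∅ — both open, so U is clopen.
Only trivial clopens (∅ and X) exist, so (X, τ) is connected.
Compute connected components by grouping points that agree on all clopens:
  component: {73, 74, 75}


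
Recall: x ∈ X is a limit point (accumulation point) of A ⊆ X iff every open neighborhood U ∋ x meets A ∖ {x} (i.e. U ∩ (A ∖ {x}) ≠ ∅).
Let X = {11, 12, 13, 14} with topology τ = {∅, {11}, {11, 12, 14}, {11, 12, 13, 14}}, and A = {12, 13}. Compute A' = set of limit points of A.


A' = {13, 14}

For each x ∈ X, list the open sets U ∈ τ with x ∈ U, then check whether U ∩ (A ∖ {x}) ≠ ∅ for every such U.
  x = 11: open {11} ∋ x has {11} ∩ (A ∖ {11}) = ∅, so x is NOT a limit point.
  x = 12: open {11, 12, 14} ∋ x has {11, 12, 14} ∩ (A ∖ {12}) = ∅, so x is NOT a limit point.
  x = 13: opens ∋ x are {11, 12, 13, 14}; each meets A ∖ {13}, so x IS a limit point.
  x = 14: opens ∋ x are {11, 12, 14}, {11, 12, 13, 14}; each meets A ∖ {14}, so x IS a limit point.
Collecting: A' = {13, 14}.


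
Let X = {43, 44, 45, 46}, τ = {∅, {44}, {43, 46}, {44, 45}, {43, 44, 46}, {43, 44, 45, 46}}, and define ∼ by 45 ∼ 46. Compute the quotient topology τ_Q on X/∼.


X/∼ = {[43], [44], [45=46]}; |τ_Q| = 3.

Equivalence classes: [43], [44], [45=46].
Quotient map π: X → X/∼ sends 43 ↦ [43], 44 ↦ [44], 45 ↦ [45=46], 46 ↦ [45=46].
For each subset V ⊆ X/∼, compute π^{-1}(V) ⊆ X and check whether π^{-1}(V) ∈ τ. V is open in τ_Q iff π^{-1}(V) ∈ τ.
  V = {}: π^{-1}(V) = ∅ ∈ τ ✓.
  V = {[43]}: π^{-1}(V) = {43} ∉ τ ✗.
  V = {[44]}: π^{-1}(V) = {44} ∈ τ ✓.
  V = {[43], [44]}: π^{-1}(V) = {43, 44} ∉ τ ✗.
  V = {[45=46]}: π^{-1}(V) = {45, 46} ∉ τ ✗.
  V = {[43], [45=46]}: π^{-1}(V) = {43, 45, 46} ∉ τ ✗.
  V = {[44], [45=46]}: π^{-1}(V) = {44, 45, 46} ∉ τ ✗.
  V = {[43], [44], [45=46]}: π^{-1}(V) = {43, 44, 45, 46} ∈ τ ✓.
Open sets in the quotient: τ_Q = {{}, {[44]}, {[43], [44], [45=46]}} (3 elements).


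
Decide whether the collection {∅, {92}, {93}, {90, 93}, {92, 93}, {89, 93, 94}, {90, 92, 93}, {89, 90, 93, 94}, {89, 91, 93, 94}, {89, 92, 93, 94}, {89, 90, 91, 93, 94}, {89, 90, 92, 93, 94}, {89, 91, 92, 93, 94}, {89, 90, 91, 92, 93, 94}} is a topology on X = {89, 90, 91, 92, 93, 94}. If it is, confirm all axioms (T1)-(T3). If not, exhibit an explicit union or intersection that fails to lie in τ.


τ IS a topology on X.

Axiom (T1): ∅ ∈ τ? Yes; X ∈ τ? Yes.
Axiom (T2/T3): check pairwise unions and intersections of members of τ.
All pairwise intersections and unions checked — each lies in τ. Therefore τ satisfies (T1), (T2), (T3): it IS a topology on X.
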